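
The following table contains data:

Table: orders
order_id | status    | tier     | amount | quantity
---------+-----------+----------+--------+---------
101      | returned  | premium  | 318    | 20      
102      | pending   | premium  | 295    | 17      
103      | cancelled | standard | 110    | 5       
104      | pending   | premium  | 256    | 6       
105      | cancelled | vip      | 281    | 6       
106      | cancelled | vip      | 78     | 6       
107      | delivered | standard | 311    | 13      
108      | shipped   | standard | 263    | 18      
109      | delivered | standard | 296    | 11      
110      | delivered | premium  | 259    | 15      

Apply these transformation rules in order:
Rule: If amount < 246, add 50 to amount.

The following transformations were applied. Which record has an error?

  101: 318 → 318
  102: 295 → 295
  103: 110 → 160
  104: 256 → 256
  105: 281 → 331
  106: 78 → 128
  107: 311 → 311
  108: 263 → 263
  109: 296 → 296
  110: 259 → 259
Record 105 has an error. The correct transformed value should be 281, not 331.

Step 1: Check each record against the rule
Step 2: Record 105 has amount = 281
Step 3: Since 281 >= 246, the bonus should not have been applied
Step 4: Correct value = 281, but claimed value = 331
Conclusion: Record 105 has the error.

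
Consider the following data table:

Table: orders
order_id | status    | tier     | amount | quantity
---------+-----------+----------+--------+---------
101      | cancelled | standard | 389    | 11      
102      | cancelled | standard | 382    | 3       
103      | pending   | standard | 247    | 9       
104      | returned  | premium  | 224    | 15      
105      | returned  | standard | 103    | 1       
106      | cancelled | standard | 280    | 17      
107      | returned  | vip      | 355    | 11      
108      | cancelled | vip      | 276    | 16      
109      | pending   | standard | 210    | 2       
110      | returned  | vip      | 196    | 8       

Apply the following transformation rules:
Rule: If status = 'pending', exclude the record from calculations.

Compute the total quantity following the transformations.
82

Step 1: Identify records where status = 'pending'
Step 2: The excluded records sum to 11
Step 3: Original total quantity = 93
Step 4: Remaining total = 93 - 11 = 82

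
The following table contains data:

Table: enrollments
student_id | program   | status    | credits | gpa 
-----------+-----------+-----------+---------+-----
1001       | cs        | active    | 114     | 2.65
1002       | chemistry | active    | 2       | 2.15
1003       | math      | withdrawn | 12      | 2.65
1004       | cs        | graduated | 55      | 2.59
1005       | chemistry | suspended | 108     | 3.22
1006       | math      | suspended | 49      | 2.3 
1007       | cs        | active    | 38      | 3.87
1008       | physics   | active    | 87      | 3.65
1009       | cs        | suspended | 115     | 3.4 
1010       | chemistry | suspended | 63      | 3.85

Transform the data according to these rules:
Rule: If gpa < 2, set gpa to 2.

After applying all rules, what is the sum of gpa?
30.33

Step 1: 0 records have gpa < 2
Step 2: These records originally summed to 0
Step 3: After setting to minimum: 0 × 2 = 0
Step 4: Unaffected records sum: 30.33
Step 5: Final sum = 0 + 30.33 = 30.33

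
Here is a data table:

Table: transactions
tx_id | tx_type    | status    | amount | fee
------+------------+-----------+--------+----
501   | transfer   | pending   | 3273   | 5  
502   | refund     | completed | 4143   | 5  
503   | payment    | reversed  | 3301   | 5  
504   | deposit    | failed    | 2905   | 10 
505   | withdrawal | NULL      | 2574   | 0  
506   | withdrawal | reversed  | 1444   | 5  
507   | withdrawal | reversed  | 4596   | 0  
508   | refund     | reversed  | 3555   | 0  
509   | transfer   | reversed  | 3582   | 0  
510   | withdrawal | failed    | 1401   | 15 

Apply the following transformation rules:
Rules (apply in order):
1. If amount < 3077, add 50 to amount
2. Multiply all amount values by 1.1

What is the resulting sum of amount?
34071.4

Step 1: Apply Rule 1 - Add 50 to records with amount < 3077
  - 4 records affected: 8324 + (4 × 50) = 8524
  - Unaffected records: 22450
  - Sum after Rule 1: 30974
Step 2: Apply Rule 2 - Multiply all by 1.1
  - 30974 × 1.1 = 34071.4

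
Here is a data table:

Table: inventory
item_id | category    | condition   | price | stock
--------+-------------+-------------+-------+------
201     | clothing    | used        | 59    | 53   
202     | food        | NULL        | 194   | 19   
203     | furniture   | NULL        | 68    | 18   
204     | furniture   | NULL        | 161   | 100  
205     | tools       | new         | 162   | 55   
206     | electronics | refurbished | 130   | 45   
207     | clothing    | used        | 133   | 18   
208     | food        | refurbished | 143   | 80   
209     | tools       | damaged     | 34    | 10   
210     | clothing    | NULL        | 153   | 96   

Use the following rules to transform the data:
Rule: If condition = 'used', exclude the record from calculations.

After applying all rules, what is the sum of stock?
423

Step 1: Identify records where condition = 'used'
Step 2: The excluded records sum to 71
Step 3: Original total stock = 494
Step 4: Remaining total = 494 - 71 = 423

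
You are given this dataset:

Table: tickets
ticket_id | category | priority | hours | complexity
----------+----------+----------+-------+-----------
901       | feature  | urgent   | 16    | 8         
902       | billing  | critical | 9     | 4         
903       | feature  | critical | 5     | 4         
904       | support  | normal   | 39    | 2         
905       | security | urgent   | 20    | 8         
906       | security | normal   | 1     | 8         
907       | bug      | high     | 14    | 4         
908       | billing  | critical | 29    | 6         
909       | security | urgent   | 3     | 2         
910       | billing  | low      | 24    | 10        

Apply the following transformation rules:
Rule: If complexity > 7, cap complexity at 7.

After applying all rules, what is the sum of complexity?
50

Step 1: 4 records have complexity > 7
Step 2: These records originally summed to 34
Step 3: After capping: 4 × 7 = 28
Step 4: Unaffected records sum: 22
Step 5: Final sum = 28 + 22 = 50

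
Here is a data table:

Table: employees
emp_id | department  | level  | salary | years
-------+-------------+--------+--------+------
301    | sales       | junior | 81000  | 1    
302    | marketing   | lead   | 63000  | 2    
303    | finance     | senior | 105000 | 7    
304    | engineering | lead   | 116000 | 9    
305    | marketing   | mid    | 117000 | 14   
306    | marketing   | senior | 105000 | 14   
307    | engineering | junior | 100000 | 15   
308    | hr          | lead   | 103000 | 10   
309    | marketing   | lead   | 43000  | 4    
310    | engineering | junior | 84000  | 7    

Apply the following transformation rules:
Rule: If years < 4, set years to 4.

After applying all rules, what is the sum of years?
88

Step 1: 2 records have years < 4
Step 2: These records originally summed to 3
Step 3: After setting to minimum: 2 × 4 = 8
Step 4: Unaffected records sum: 80
Step 5: Final sum = 8 + 80 = 88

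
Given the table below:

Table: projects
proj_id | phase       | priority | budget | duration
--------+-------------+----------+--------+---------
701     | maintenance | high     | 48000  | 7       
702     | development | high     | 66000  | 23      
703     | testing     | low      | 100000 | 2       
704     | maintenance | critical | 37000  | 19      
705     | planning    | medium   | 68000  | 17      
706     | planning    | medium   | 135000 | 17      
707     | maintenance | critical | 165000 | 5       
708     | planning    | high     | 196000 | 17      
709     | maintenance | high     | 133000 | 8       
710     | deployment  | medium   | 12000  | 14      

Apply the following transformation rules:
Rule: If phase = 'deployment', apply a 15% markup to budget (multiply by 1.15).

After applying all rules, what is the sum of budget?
961800.0

Step 1: Records with phase = 'deployment' have total budget = 12000
Step 2: Apply multiplier: 12000 × 1.15 = 13800.0
Step 3: Other records total: 948000
Step 4: Final sum = 13800.0 + 948000 = 961800.0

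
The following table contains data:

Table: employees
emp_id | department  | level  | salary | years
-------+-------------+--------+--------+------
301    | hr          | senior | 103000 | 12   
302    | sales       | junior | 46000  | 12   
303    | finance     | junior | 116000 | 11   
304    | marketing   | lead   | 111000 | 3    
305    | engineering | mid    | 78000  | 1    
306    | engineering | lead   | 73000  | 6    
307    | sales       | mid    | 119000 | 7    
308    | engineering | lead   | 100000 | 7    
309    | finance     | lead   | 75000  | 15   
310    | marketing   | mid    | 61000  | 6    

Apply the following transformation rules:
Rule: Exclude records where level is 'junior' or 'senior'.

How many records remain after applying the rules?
7

Step 1: Count records to exclude
  - 2 (junior) + 1 (senior) = 3 records
Step 2: Total records: 10
Step 3: Remaining = 10 - 3 = 7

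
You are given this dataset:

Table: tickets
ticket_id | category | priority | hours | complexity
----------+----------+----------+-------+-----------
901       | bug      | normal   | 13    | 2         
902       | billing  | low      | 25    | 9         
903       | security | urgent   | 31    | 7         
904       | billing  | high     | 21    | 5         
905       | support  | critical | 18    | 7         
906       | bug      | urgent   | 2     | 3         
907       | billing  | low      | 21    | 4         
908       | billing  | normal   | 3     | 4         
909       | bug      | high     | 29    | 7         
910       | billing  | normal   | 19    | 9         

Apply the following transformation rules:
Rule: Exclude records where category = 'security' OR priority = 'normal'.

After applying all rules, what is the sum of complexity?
35

Step 1: Find records where category = 'security' OR priority = 'normal'
Step 2: 4 records match, summing to 22
Step 3: Original sum: 57
Step 4: Remaining sum = 57 - 22 = 35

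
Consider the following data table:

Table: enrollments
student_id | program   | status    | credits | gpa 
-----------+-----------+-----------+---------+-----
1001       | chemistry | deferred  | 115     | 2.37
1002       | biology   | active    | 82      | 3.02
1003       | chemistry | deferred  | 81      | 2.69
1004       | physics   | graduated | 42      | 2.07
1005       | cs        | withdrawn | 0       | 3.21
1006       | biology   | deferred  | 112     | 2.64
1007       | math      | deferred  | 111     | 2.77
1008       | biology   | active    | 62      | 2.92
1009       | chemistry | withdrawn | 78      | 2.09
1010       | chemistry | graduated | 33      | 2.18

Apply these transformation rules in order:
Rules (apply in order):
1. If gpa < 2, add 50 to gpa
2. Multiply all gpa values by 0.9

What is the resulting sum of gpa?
23.36

Step 1: Apply Rule 1 - Add 50 to records with gpa < 2
  - 0 records affected: 0 + (0 × 50) = 0
  - Unaffected records: 25.96
  - Sum after Rule 1: 25.96
Step 2: Apply Rule 2 - Multiply all by 0.9
  - 25.96 × 0.9 = 23.36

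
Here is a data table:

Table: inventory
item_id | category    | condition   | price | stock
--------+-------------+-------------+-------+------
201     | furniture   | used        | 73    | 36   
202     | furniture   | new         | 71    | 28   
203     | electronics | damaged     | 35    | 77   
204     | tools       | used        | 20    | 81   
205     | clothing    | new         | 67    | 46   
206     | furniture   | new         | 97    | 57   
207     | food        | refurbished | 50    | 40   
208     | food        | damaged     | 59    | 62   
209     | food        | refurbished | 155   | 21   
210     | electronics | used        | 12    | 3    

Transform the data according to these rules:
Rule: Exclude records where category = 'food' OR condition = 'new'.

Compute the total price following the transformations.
140

Step 1: Find records where category = 'food' OR condition = 'new'
Step 2: 6 records match, summing to 499
Step 3: Original sum: 639
Step 4: Remaining sum = 639 - 499 = 140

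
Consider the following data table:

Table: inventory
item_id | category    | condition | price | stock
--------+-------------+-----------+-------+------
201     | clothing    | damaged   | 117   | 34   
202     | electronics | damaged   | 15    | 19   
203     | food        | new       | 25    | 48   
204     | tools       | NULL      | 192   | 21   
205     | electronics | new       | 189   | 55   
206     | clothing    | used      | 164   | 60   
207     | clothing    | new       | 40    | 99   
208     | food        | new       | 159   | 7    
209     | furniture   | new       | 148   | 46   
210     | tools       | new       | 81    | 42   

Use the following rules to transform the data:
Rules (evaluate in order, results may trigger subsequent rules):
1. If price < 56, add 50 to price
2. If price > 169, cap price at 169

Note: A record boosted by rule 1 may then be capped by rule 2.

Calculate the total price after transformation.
1237

Step 1: Apply rule 1 to records with price < 56
  - 3 records get bonus of 50
  - Of these, 0 records then exceed 169 and get capped
Step 2: Apply rule 2 to records with price > 169
  - 2 records (original) are capped
Step 3: Calculate final sum = 1237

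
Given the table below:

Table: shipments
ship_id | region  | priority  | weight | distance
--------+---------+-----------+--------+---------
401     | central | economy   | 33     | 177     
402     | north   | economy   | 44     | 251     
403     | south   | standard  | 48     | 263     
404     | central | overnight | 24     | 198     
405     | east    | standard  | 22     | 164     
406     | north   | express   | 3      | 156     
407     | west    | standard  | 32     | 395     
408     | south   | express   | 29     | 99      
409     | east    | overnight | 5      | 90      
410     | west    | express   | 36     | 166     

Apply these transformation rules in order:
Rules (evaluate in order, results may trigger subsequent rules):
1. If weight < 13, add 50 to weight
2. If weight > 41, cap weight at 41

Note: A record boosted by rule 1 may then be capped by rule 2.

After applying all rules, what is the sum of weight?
340

Step 1: Apply rule 1 to records with weight < 13
  - 2 records get bonus of 50
  - Of these, 2 records then exceed 41 and get capped
Step 2: Apply rule 2 to records with weight > 41
  - 2 records (original) are capped
Step 3: Calculate final sum = 340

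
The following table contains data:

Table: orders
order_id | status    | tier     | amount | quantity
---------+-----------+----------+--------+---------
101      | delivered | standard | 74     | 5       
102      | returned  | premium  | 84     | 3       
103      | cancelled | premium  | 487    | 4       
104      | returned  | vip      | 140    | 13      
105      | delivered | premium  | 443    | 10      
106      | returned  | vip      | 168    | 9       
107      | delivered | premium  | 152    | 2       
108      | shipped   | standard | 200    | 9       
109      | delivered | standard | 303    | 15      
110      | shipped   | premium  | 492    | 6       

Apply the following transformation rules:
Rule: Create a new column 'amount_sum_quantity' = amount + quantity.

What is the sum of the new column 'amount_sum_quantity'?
2619

Step 1: For each record, compute amount + quantity
Example calculations:
  74 + 5 = 79
  84 + 3 = 87
  487 + 4 = 491
  ...
Step 2: Sum all derived values
Step 3: Total = 2619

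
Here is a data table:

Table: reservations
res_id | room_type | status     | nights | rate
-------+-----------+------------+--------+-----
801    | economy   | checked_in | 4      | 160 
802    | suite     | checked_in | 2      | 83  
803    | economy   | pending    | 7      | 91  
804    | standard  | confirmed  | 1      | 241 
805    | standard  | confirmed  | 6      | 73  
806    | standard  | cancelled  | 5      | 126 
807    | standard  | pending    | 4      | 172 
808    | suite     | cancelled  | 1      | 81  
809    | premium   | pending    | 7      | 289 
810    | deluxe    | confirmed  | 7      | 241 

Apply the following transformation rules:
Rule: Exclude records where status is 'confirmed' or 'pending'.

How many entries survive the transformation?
4

Step 1: Count records to exclude
  - 3 (confirmed) + 3 (pending) = 6 records
Step 2: Total records: 10
Step 3: Remaining = 10 - 6 = 4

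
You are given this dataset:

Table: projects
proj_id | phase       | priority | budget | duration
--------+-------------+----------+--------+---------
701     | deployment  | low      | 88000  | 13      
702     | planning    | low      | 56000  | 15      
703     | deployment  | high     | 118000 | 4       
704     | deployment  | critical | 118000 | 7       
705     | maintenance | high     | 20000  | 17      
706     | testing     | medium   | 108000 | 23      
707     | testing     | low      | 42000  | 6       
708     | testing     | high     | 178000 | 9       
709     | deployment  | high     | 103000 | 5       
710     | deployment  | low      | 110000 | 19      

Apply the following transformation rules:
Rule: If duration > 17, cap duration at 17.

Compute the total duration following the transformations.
110

Step 1: 2 records have duration > 17
Step 2: These records originally summed to 42
Step 3: After capping: 2 × 17 = 34
Step 4: Unaffected records sum: 76
Step 5: Final sum = 34 + 76 = 110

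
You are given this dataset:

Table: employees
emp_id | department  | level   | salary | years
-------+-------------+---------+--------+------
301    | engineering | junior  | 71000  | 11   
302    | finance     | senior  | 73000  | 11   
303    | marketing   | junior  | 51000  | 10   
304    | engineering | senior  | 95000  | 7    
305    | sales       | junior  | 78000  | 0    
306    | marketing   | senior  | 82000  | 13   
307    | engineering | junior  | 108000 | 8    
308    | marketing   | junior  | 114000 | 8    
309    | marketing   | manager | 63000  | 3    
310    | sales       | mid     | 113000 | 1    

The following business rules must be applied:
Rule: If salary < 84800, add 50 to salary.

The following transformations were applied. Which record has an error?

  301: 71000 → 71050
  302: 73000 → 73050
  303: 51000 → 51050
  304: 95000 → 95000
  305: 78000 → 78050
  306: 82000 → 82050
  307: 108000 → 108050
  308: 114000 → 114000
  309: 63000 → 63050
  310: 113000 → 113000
Record 307 has an error. The correct transformed value should be 108000, not 108050.

Step 1: Check each record against the rule
Step 2: Record 307 has salary = 108000
Step 3: Since 108000 >= 84800, the bonus should not have been applied
Step 4: Correct value = 108000, but claimed value = 108050
Conclusion: Record 307 has the error.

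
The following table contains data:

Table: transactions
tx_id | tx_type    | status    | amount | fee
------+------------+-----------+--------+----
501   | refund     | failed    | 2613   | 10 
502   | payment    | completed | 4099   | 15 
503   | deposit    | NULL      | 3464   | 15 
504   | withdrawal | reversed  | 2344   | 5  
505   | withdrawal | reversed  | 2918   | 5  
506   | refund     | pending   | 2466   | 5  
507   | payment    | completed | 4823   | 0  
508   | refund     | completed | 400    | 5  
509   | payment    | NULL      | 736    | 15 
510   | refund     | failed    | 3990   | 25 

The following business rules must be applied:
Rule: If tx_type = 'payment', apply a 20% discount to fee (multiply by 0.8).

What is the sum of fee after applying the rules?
94.0

Step 1: Records with tx_type = 'payment' have total fee = 30
Step 2: Apply multiplier: 30 × 0.8 = 24.0
Step 3: Other records total: 70
Step 4: Final sum = 24.0 + 70 = 94.0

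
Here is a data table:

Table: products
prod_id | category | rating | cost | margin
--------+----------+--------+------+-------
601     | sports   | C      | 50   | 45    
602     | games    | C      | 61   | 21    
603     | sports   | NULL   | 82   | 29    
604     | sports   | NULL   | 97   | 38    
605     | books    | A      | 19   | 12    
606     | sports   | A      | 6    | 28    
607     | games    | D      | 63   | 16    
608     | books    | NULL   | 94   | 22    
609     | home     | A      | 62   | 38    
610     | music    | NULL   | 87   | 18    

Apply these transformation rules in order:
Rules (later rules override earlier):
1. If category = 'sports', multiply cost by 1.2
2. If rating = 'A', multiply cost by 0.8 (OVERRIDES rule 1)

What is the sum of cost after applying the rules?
649.4

Step 1: Rule 2 takes priority for records with rating = 'A'
  - 3 records: 87 × 0.8 = 69.6
Step 2: Rule 1 applies to remaining records with category = 'sports'
  - 3 records: 229 × 1.2 = 274.8
Step 3: Other records unchanged: 305
Step 4: Final sum = 69.6 + 274.8 + 305 = 649.4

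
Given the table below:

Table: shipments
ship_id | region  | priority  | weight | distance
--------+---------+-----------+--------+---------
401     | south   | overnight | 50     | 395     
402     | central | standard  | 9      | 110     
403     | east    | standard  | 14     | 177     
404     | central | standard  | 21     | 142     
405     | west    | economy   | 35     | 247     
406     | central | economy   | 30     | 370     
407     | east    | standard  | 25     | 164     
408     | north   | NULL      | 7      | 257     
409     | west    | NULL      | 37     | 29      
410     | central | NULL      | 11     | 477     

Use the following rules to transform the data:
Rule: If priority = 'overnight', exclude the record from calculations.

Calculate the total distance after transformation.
1973

Step 1: Identify records where priority = 'overnight'
Step 2: The excluded records sum to 395
Step 3: Original total distance = 2368
Step 4: Remaining total = 2368 - 395 = 1973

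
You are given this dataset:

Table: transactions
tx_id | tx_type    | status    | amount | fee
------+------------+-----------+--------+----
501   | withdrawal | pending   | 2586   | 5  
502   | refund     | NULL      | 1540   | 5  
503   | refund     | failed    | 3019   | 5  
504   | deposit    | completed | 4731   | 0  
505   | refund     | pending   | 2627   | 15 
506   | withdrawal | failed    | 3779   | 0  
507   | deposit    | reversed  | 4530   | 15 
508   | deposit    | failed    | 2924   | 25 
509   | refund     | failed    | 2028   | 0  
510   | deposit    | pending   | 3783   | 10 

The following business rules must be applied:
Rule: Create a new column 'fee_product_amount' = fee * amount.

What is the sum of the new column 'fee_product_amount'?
254010

Step 1: For each record, compute fee * amount
Example calculations:
  5 * 2586 = 12930
  5 * 1540 = 7700
  5 * 3019 = 15095
  ...
Step 2: Sum all derived values
Step 3: Total = 254010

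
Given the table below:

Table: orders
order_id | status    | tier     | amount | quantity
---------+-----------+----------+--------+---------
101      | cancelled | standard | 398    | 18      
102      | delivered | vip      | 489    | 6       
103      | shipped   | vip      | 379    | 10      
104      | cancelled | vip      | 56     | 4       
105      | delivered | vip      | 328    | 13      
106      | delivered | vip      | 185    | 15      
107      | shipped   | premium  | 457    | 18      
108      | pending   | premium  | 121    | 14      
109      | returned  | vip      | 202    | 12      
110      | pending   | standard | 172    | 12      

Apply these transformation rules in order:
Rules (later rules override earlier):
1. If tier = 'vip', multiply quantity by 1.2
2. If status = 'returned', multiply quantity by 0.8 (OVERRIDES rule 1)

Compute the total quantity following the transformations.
129.2

Step 1: Rule 2 takes priority for records with status = 'returned'
  - 1 records: 12 × 0.8 = 9.6
Step 2: Rule 1 applies to remaining records with tier = 'vip'
  - 5 records: 48 × 1.2 = 57.6
Step 3: Other records unchanged: 62
Step 4: Final sum = 9.6 + 57.6 + 62 = 129.2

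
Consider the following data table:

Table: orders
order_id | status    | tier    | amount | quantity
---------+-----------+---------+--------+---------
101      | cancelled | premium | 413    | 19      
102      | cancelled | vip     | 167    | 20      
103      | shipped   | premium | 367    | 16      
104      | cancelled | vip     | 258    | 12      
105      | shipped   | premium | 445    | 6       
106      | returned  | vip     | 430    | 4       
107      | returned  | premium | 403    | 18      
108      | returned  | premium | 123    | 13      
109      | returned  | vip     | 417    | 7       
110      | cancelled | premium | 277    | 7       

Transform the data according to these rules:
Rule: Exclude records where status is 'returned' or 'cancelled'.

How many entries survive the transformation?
2

Step 1: Count records to exclude
  - 4 (returned) + 4 (cancelled) = 8 records
Step 2: Total records: 10
Step 3: Remaining = 10 - 8 = 2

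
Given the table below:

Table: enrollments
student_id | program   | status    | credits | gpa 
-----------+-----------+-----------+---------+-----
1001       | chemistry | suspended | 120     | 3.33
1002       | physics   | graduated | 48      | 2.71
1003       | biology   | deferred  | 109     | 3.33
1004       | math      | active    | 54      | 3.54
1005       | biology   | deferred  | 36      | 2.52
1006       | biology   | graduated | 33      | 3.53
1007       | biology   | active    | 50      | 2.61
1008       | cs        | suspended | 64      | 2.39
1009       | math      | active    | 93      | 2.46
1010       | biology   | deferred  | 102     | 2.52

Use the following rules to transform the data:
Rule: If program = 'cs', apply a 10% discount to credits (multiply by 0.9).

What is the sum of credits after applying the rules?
702.6

Step 1: Records with program = 'cs' have total credits = 64
Step 2: Apply multiplier: 64 × 0.9 = 57.6
Step 3: Other records total: 645
Step 4: Final sum = 57.6 + 645 = 702.6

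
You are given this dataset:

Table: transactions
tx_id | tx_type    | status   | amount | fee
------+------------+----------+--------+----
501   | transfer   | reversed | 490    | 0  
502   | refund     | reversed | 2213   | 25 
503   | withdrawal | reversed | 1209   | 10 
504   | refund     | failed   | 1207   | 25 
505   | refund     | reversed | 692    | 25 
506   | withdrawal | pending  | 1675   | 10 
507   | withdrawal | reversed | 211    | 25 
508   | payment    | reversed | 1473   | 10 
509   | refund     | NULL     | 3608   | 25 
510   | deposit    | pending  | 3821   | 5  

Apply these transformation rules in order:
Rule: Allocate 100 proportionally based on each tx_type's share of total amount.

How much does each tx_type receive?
deposit: 23.02, payment: 8.87, refund: 46.51, transfer: 2.95, withdrawal: 18.65

Step 1: Calculate total amount = 16599
Step 2: Calculate each tx_type's proportion:
  deposit: 3821/16599 = 23.02% → 23.02
  payment: 1473/16599 = 8.87% → 8.87
  refund: 7720/16599 = 46.51% → 46.51
  transfer: 490/16599 = 2.95% → 2.95
  withdrawal: 3095/16599 = 18.65% → 18.65
Step 3: Verify: sum of allocations ≈ 100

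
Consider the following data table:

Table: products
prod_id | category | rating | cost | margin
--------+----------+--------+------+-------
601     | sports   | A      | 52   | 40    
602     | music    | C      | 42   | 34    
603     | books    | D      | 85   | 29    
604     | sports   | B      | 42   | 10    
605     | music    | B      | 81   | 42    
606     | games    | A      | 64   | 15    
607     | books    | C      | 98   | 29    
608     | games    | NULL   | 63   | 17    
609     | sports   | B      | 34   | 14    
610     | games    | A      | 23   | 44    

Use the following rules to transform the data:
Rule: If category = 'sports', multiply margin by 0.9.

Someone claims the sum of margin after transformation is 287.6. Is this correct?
No, the correct result is 267.6.

Step 1: Calculate the correct sum after transformation
Step 2: Apply multiplier 0.9 to records where category = 'sports'
Step 3: Correct result = 267.6
Step 4: Claimed result = 287.6
Step 5: 267.6 ≠ 287.6
Conclusion: The claimed result is incorrect. The correct answer is 267.6.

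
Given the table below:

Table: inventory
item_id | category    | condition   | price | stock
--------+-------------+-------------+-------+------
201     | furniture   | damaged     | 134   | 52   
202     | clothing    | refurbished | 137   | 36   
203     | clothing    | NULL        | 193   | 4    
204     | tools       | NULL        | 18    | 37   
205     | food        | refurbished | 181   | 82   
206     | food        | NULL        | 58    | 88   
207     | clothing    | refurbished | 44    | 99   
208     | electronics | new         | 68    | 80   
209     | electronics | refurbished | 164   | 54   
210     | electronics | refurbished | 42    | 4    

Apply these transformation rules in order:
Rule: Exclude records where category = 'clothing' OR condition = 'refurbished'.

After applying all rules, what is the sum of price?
278

Step 1: Find records where category = 'clothing' OR condition = 'refurbished'
Step 2: 6 records match, summing to 761
Step 3: Original sum: 1039
Step 4: Remaining sum = 1039 - 761 = 278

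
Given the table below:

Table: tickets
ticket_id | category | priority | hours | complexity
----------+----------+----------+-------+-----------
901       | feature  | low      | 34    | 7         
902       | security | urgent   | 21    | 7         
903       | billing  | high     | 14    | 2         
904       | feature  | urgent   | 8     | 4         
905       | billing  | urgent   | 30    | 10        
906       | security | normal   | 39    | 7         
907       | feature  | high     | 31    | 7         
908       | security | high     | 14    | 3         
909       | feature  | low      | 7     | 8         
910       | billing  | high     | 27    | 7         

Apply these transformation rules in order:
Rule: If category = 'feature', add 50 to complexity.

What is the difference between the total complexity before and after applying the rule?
200

Step 1: Original sum of complexity = 62
Step 2: 4 records have category = 'feature'
Step 3: Each affected record changes by 50
Step 4: Total change = 4 × 50 = 200
Step 5: New sum = 62 + 200 = 262
Step 6: Difference = |262 - 62| = 200
        (Sum increased by 200)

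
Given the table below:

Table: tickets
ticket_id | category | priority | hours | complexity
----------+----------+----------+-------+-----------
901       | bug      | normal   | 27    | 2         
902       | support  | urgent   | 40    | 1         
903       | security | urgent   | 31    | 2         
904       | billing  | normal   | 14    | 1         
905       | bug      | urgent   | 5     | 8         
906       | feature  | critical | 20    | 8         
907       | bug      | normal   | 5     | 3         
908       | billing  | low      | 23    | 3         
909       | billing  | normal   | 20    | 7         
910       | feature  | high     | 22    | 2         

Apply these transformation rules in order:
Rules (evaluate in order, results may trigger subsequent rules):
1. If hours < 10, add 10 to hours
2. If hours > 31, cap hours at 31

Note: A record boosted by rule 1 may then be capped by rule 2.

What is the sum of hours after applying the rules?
218

Step 1: Apply rule 1 to records with hours < 10
  - 2 records get bonus of 10
  - Of these, 0 records then exceed 31 and get capped
Step 2: Apply rule 2 to records with hours > 31
  - 1 records (original) are capped
Step 3: Calculate final sum = 218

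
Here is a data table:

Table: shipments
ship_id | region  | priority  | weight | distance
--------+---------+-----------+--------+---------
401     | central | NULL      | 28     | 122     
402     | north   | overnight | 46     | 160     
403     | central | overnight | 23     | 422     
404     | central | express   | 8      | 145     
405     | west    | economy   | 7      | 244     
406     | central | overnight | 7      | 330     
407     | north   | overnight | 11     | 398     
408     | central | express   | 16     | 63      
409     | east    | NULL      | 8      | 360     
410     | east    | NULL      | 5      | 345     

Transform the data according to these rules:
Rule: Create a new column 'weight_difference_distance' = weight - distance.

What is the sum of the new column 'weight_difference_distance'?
-2430

Step 1: For each record, compute weight - distance
Example calculations:
  28 - 122 = -94
  46 - 160 = -114
  23 - 422 = -399
  ...
Step 2: Sum all derived values
Step 3: Total = -2430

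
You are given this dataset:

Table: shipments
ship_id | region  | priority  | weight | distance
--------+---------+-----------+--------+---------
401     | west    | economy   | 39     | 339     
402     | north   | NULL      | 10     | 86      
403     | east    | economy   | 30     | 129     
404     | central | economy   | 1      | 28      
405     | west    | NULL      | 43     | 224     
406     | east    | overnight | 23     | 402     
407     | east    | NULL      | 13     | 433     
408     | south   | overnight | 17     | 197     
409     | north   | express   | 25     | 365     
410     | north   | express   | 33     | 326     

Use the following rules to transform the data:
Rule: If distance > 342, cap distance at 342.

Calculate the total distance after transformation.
2355

Step 1: 3 records have distance > 342
Step 2: These records originally summed to 1200
Step 3: After capping: 3 × 342 = 1026
Step 4: Unaffected records sum: 1329
Step 5: Final sum = 1026 + 1329 = 2355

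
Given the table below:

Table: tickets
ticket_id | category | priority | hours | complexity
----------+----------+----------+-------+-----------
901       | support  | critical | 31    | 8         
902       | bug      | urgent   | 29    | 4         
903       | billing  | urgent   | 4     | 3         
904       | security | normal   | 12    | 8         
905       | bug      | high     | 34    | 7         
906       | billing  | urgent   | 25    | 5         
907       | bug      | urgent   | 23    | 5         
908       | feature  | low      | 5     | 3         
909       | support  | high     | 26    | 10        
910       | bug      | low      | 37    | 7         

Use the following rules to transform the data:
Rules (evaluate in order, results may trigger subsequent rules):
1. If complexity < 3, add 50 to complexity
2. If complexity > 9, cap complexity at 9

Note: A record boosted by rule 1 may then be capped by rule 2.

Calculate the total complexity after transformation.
59

Step 1: Apply rule 1 to records with complexity < 3
  - 0 records get bonus of 50
  - Of these, 0 records then exceed 9 and get capped
Step 2: Apply rule 2 to records with complexity > 9
  - 1 records (original) are capped
Step 3: Calculate final sum = 59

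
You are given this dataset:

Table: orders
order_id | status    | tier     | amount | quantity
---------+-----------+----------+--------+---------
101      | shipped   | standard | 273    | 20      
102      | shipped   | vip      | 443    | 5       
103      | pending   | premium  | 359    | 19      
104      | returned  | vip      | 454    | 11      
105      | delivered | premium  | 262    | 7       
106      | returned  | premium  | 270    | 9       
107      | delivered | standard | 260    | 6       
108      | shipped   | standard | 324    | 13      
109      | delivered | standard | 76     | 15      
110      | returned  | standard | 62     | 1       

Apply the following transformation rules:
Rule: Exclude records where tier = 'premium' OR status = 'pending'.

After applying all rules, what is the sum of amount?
1892

Step 1: Find records where tier = 'premium' OR status = 'pending'
Step 2: 3 records match, summing to 891
Step 3: Original sum: 2783
Step 4: Remaining sum = 2783 - 891 = 1892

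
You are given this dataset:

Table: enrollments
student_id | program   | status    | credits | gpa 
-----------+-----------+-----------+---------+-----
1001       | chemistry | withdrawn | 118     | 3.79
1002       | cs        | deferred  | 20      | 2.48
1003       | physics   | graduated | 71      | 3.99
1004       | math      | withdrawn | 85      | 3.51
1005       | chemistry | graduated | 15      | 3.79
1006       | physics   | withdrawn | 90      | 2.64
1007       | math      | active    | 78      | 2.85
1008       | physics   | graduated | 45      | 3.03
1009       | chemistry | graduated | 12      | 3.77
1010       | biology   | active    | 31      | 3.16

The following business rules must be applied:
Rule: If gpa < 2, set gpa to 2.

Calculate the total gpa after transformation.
33.01

Step 1: 0 records have gpa < 2
Step 2: These records originally summed to 0
Step 3: After setting to minimum: 0 × 2 = 0
Step 4: Unaffected records sum: 33.01
Step 5: Final sum = 0 + 33.01 = 33.01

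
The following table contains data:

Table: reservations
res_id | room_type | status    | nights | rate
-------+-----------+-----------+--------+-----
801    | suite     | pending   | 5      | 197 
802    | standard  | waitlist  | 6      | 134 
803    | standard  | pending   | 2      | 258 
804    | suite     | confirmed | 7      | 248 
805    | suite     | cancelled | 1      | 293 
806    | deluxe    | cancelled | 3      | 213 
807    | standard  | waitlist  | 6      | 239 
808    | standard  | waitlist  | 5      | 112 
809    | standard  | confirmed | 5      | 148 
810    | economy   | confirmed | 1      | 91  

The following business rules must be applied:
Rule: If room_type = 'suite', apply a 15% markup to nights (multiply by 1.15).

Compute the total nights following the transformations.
42.95

Step 1: Records with room_type = 'suite' have total nights = 13
Step 2: Apply multiplier: 13 × 1.15 = 14.95
Step 3: Other records total: 28
Step 4: Final sum = 14.95 + 28 = 42.95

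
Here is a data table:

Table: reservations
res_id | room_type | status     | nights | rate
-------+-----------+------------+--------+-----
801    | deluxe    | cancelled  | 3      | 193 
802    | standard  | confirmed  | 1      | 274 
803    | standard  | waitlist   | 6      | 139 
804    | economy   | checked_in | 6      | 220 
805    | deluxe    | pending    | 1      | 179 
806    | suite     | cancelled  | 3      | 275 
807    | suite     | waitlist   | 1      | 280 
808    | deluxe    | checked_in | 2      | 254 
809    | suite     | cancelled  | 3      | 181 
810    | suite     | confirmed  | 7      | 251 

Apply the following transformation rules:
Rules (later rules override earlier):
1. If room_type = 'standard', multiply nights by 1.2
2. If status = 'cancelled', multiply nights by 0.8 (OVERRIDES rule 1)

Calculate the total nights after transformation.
32.6

Step 1: Rule 2 takes priority for records with status = 'cancelled'
  - 3 records: 9 × 0.8 = 7.2
Step 2: Rule 1 applies to remaining records with room_type = 'standard'
  - 2 records: 7 × 1.2 = 8.4
Step 3: Other records unchanged: 17
Step 4: Final sum = 7.2 + 8.4 + 17 = 32.6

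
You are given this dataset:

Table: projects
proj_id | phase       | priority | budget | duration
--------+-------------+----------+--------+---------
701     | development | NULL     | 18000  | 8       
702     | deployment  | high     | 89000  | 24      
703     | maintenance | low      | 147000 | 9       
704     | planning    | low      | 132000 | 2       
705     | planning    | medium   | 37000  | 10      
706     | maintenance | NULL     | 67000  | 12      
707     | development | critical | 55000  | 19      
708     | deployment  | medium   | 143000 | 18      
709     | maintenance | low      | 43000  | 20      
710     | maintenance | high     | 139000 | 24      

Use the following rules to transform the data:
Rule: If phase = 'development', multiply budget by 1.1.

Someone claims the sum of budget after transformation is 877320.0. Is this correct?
No, the correct result is 877300.0.

Step 1: Calculate the correct sum after transformation
Step 2: Apply multiplier 1.1 to records where phase = 'development'
Step 3: Correct result = 877300.0
Step 4: Claimed result = 877320.0
Step 5: 877300.0 ≠ 877320.0
Conclusion: The claimed result is incorrect. The correct answer is 877300.0.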